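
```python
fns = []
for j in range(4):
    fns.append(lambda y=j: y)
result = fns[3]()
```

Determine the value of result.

Step 1: Default argument y=j captures j's value at each iteration.
Step 2: fns[3] captured y = 3 when j was 3.
Step 3: result = 3

The answer is 3.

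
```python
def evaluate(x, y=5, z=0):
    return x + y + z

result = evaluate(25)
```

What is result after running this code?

Step 1: evaluate(25) uses defaults y = 5, z = 0.
Step 2: Returns 25 + 5 + 0 = 30.
Step 3: result = 30

The answer is 30.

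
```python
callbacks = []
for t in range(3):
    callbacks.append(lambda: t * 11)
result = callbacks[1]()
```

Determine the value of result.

Step 1: All lambdas reference the same variable t (late binding).
Step 2: After the loop, t = 2. Every lambda returns t * 11.
Step 3: callbacks[1]() = 2 * 11 = 22

The answer is 22.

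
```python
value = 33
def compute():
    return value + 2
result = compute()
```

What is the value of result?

Step 1: value = 33 is defined globally.
Step 2: compute() looks up value from global scope = 33, then computes 33 + 2 = 35.
Step 3: result = 35

The answer is 35.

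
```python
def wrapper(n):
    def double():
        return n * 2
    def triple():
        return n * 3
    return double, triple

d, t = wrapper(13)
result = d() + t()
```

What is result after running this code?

Step 1: Both closures capture the same n = 13.
Step 2: d() = 13 * 2 = 26, t() = 13 * 3 = 39.
Step 3: result = 26 + 39 = 65

The answer is 65.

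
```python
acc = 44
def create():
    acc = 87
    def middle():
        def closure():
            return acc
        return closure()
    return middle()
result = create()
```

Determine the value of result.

Step 1: create() defines acc = 87. middle() and closure() have no local acc.
Step 2: closure() checks local (none), enclosing middle() (none), enclosing create() and finds acc = 87.
Step 3: result = 87

The answer is 87.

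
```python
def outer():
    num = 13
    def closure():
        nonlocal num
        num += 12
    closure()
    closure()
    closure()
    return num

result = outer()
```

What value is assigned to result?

Step 1: num starts at 13.
Step 2: closure() is called 3 times, each adding 12.
Step 3: num = 13 + 12 * 3 = 49

The answer is 49.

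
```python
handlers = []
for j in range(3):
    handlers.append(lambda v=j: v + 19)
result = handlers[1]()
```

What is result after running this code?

Step 1: Default argument v=j captures j's value at definition time.
Step 2: handlers[1] was defined when j = 1, so v defaults to 1.
Step 3: result = 1 + 19 = 20 (default arg fixes the late binding issue)

The answer is 20.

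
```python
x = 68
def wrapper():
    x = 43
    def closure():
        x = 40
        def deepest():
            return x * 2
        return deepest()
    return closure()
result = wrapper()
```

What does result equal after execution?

Step 1: deepest() looks up x through LEGB: not local, finds x = 40 in enclosing closure().
Step 2: Returns 40 * 2 = 80.
Step 3: result = 80

The answer is 80.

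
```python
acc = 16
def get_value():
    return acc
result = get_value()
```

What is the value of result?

Step 1: acc = 16 is defined in the global scope.
Step 2: get_value() looks up acc. No local acc exists, so Python checks the global scope via LEGB rule and finds acc = 16.
Step 3: result = 16

The answer is 16.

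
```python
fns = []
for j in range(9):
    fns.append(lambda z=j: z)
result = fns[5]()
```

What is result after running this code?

Step 1: Default argument z=j captures j's value at each iteration.
Step 2: fns[5] captured z = 5 when j was 5.
Step 3: result = 5

The answer is 5.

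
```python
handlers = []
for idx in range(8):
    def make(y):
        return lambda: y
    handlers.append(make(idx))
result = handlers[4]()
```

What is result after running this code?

Step 1: make(idx) creates a new scope capturing y = idx at call time.
Step 2: handlers[4] = make(4), so its lambda captures y = 4.
Step 3: result = 4 (closure factory fixes late binding)

The answer is 4.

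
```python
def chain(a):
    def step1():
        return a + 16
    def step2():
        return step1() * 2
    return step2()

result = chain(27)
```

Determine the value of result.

Step 1: chain(27) captures a = 27.
Step 2: step2() calls step1() which returns 27 + 16 = 43.
Step 3: step2() returns 43 * 2 = 86

The answer is 86.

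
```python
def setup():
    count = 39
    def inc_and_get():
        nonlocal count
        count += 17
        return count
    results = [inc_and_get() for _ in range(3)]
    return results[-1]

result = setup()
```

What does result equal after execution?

Step 1: count = 39.
Step 2: Three calls to inc_and_get(), each adding 17.
Step 3: Last value = 39 + 17 * 3 = 90

The answer is 90.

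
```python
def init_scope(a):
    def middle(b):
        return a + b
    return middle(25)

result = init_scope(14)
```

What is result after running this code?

Step 1: init_scope(14) passes a = 14.
Step 2: middle(25) has b = 25, reads a = 14 from enclosing.
Step 3: result = 14 + 25 = 39

The answer is 39.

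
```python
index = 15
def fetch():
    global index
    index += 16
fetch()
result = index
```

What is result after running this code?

Step 1: index = 15 globally.
Step 2: fetch() modifies global index: index += 16 = 31.
Step 3: result = 31

The answer is 31.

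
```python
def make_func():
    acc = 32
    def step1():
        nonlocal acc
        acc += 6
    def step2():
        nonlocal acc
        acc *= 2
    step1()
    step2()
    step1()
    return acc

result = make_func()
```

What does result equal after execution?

Step 1: acc = 32.
Step 2: step1(): acc = 32 + 6 = 38.
Step 3: step2(): acc = 38 * 2 = 76.
Step 4: step1(): acc = 76 + 6 = 82. result = 82

The answer is 82.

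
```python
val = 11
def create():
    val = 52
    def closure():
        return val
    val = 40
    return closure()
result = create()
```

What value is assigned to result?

Step 1: create() sets val = 52, then later val = 40.
Step 2: closure() is called after val is reassigned to 40. Closures capture variables by reference, not by value.
Step 3: result = 40

The answer is 40.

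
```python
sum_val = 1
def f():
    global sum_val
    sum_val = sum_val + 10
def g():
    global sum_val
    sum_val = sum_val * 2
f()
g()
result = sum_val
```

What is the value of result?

Step 1: sum_val = 1.
Step 2: f() adds 10: sum_val = 1 + 10 = 11.
Step 3: g() doubles: sum_val = 11 * 2 = 22.
Step 4: result = 22

The answer is 22.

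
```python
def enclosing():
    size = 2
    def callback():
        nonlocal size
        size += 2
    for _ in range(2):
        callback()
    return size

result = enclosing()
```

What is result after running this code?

Step 1: size = 2.
Step 2: callback() is called 2 times in a loop, each adding 2 via nonlocal.
Step 3: size = 2 + 2 * 2 = 6

The answer is 6.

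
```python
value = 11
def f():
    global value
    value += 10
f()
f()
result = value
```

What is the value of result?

Step 1: value = 11.
Step 2: First f(): value = 11 + 10 = 21.
Step 3: Second f(): value = 21 + 10 = 31. result = 31

The answer is 31.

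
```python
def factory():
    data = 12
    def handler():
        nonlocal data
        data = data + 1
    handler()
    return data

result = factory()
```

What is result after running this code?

Step 1: factory() sets data = 12.
Step 2: handler() uses nonlocal to modify data in factory's scope: data = 12 + 1 = 13.
Step 3: factory() returns the modified data = 13

The answer is 13.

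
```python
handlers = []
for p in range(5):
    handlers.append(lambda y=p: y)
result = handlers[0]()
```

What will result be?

Step 1: Default argument y=p captures p's value at each iteration.
Step 2: handlers[0] captured y = 0 when p was 0.
Step 3: result = 0

The answer is 0.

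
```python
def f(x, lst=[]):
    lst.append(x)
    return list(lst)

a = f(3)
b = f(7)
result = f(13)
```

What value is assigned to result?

Step 1: Default list is shared. list() creates copies for return values.
Step 2: Internal list grows: [3] -> [3, 7] -> [3, 7, 13].
Step 3: result = [3, 7, 13]

The answer is [3, 7, 13].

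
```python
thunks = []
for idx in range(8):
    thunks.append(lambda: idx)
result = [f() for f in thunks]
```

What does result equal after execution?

Step 1: All 8 lambdas share the same variable idx.
Step 2: After the loop, idx = 7.
Step 3: Each call returns 7. result = [7, 7, 7, 7, 7, 7, 7, 7]

The answer is [7, 7, 7, 7, 7, 7, 7, 7].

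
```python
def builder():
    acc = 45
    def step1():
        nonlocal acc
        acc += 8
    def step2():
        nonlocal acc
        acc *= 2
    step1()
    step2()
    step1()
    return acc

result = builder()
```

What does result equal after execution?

Step 1: acc = 45.
Step 2: step1(): acc = 45 + 8 = 53.
Step 3: step2(): acc = 53 * 2 = 106.
Step 4: step1(): acc = 106 + 8 = 114. result = 114

The answer is 114.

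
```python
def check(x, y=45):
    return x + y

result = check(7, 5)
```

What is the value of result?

Step 1: check(7, 5) overrides default y with 5.
Step 2: Returns 7 + 5 = 12.
Step 3: result = 12

The answer is 12.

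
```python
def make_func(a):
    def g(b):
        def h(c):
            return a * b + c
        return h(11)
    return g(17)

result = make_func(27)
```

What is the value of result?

Step 1: a = 27, b = 17, c = 11.
Step 2: h() computes a * b + c = 27 * 17 + 11 = 470.
Step 3: result = 470

The answer is 470.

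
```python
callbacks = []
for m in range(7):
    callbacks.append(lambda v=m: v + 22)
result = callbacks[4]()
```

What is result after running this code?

Step 1: Default argument v=m captures m's value at definition time.
Step 2: callbacks[4] was defined when m = 4, so v defaults to 4.
Step 3: result = 4 + 22 = 26 (default arg fixes the late binding issue)

The answer is 26.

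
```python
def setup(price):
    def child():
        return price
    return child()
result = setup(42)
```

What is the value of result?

Step 1: setup(42) binds parameter price = 42.
Step 2: child() looks up price in enclosing scope and finds the parameter price = 42.
Step 3: result = 42

The answer is 42.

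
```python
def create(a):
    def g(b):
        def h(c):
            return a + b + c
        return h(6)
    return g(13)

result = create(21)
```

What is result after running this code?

Step 1: a = 21, b = 13, c = 6 across three nested scopes.
Step 2: h() accesses all three via LEGB rule.
Step 3: result = 21 + 13 + 6 = 40

The answer is 40.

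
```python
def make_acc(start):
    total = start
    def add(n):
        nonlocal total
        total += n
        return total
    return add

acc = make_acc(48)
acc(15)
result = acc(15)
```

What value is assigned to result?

Step 1: make_acc(48) creates closure with total = 48.
Step 2: First acc(15): total = 48 + 15 = 63.
Step 3: Second acc(15): total = 63 + 15 = 78. result = 78

The answer is 78.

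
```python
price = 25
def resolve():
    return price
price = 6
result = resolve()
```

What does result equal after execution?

Step 1: price is first set to 25, then reassigned to 6.
Step 2: resolve() is called after the reassignment, so it looks up the current global price = 6.
Step 3: result = 6

The answer is 6.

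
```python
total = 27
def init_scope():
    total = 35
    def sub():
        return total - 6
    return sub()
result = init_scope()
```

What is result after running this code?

Step 1: init_scope() shadows global total with total = 35.
Step 2: sub() finds total = 35 in enclosing scope, computes 35 - 6 = 29.
Step 3: result = 29

The answer is 29.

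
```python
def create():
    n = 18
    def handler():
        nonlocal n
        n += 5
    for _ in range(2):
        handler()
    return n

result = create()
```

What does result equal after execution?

Step 1: n = 18.
Step 2: handler() is called 2 times in a loop, each adding 5 via nonlocal.
Step 3: n = 18 + 5 * 2 = 28

The answer is 28.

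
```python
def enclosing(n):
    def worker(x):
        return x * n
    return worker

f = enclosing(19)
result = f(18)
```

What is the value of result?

Step 1: enclosing(19) creates a closure capturing n = 19.
Step 2: f(18) computes 18 * 19 = 342.
Step 3: result = 342

The answer is 342.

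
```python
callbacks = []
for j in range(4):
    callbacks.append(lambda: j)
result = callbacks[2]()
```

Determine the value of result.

Step 1: The loop creates 4 lambdas, all referencing the same variable j.
Step 2: After the loop, j = 3 (final value).
Step 3: callbacks[2]() looks up j at call time and finds 3. This is the late binding gotcha. result = 3

The answer is 3.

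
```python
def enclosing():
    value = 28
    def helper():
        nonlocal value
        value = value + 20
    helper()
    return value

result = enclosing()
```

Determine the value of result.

Step 1: enclosing() sets value = 28.
Step 2: helper() uses nonlocal to modify value in enclosing's scope: value = 28 + 20 = 48.
Step 3: enclosing() returns the modified value = 48

The answer is 48.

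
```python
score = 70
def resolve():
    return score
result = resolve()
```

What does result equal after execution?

Step 1: score = 70 is defined in the global scope.
Step 2: resolve() looks up score. No local score exists, so Python checks the global scope via LEGB rule and finds score = 70.
Step 3: result = 70

The answer is 70.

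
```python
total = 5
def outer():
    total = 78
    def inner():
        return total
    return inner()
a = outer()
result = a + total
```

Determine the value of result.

Step 1: outer() has local total = 78. inner() reads from enclosing.
Step 2: outer() returns 78. Global total = 5 unchanged.
Step 3: result = 78 + 5 = 83

The answer is 83.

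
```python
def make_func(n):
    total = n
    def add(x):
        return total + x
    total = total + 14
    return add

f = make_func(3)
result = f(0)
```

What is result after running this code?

Step 1: make_func(3) sets total = 3, then total = 3 + 14 = 17.
Step 2: Closures capture by reference, so add sees total = 17.
Step 3: f(0) returns 17 + 0 = 17

The answer is 17.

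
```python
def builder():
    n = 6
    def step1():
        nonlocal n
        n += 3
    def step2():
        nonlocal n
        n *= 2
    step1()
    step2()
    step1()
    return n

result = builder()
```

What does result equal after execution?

Step 1: n = 6.
Step 2: step1(): n = 6 + 3 = 9.
Step 3: step2(): n = 9 * 2 = 18.
Step 4: step1(): n = 18 + 3 = 21. result = 21

The answer is 21.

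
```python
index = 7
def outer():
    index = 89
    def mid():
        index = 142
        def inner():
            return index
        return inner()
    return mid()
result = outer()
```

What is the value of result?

Step 1: Three levels of shadowing: global 7, outer 89, mid 142.
Step 2: inner() finds index = 142 in enclosing mid() scope.
Step 3: result = 142

The answer is 142.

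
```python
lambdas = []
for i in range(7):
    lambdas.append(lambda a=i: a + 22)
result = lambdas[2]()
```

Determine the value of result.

Step 1: Default argument a=i captures i's value at definition time.
Step 2: lambdas[2] was defined when i = 2, so a defaults to 2.
Step 3: result = 2 + 22 = 24 (default arg fixes the late binding issue)

The answer is 24.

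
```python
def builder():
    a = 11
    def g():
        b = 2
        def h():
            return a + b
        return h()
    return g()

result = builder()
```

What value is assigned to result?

Step 1: builder() defines a = 11. g() defines b = 2.
Step 2: h() accesses both from enclosing scopes: a = 11, b = 2.
Step 3: result = 11 + 2 = 13

The answer is 13.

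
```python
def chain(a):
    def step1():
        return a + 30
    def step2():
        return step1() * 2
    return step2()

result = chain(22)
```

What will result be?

Step 1: chain(22) captures a = 22.
Step 2: step2() calls step1() which returns 22 + 30 = 52.
Step 3: step2() returns 52 * 2 = 104

The answer is 104.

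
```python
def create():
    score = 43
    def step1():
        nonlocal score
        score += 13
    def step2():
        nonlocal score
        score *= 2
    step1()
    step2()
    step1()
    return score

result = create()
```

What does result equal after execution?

Step 1: score = 43.
Step 2: step1(): score = 43 + 13 = 56.
Step 3: step2(): score = 56 * 2 = 112.
Step 4: step1(): score = 112 + 13 = 125. result = 125

The answer is 125.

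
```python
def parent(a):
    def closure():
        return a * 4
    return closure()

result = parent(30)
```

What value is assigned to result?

Step 1: parent(30) binds parameter a = 30.
Step 2: closure() accesses a = 30 from enclosing scope.
Step 3: result = 30 * 4 = 120

The answer is 120.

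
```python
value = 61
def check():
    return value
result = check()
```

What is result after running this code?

Step 1: value = 61 is defined in the global scope.
Step 2: check() looks up value. No local value exists, so Python checks the global scope via LEGB rule and finds value = 61.
Step 3: result = 61

The answer is 61.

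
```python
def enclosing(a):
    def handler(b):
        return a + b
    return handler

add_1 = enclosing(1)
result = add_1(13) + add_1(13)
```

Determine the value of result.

Step 1: add_1 captures a = 1.
Step 2: add_1(13) = 1 + 13 = 14, called twice.
Step 3: result = 14 + 14 = 28

The answer is 28.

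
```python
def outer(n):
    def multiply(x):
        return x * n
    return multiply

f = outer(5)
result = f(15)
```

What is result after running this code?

Step 1: outer(5) returns multiply closure with n = 5.
Step 2: f(15) computes 15 * 5 = 75.
Step 3: result = 75

The answer is 75.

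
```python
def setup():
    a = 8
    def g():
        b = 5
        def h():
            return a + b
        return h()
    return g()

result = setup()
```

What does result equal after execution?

Step 1: setup() defines a = 8. g() defines b = 5.
Step 2: h() accesses both from enclosing scopes: a = 8, b = 5.
Step 3: result = 8 + 5 = 13

The answer is 13.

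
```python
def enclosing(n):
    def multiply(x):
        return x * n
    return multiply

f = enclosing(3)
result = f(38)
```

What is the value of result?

Step 1: enclosing(3) returns multiply closure with n = 3.
Step 2: f(38) computes 38 * 3 = 114.
Step 3: result = 114

The answer is 114.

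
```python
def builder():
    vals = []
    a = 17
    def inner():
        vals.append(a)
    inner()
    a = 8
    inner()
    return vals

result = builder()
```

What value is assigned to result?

Step 1: a = 17. inner() appends current a to vals.
Step 2: First inner(): appends 17. Then a = 8.
Step 3: Second inner(): appends 8 (closure sees updated a). result = [17, 8]

The answer is [17, 8].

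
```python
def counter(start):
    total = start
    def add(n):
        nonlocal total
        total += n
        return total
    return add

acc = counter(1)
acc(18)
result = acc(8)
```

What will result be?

Step 1: counter(1) creates closure with total = 1.
Step 2: First acc(18): total = 1 + 18 = 19.
Step 3: Second acc(8): total = 19 + 8 = 27. result = 27

The answer is 27.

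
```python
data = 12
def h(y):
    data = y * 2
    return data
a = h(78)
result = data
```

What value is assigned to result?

Step 1: Global data = 12.
Step 2: h(78) creates local data = 78 * 2 = 156.
Step 3: Global data unchanged because no global keyword. result = 12

The answer is 12.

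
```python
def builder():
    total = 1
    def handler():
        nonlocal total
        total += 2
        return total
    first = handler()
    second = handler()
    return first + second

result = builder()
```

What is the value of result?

Step 1: total starts at 1.
Step 2: First call: total = 1 + 2 = 3, returns 3.
Step 3: Second call: total = 3 + 2 = 5, returns 5.
Step 4: result = 3 + 5 = 8

The answer is 8.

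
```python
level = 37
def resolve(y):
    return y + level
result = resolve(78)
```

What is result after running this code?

Step 1: level = 37 is defined globally.
Step 2: resolve(78) uses parameter y = 78 and looks up level from global scope = 37.
Step 3: result = 78 + 37 = 115

The answer is 115.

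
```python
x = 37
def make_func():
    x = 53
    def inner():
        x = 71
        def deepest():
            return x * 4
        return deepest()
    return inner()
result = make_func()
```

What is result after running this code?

Step 1: deepest() looks up x through LEGB: not local, finds x = 71 in enclosing inner().
Step 2: Returns 71 * 4 = 284.
Step 3: result = 284

The answer is 284.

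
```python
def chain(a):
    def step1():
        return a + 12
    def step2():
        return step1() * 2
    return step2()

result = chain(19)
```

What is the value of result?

Step 1: chain(19) captures a = 19.
Step 2: step2() calls step1() which returns 19 + 12 = 31.
Step 3: step2() returns 31 * 2 = 62

The answer is 62.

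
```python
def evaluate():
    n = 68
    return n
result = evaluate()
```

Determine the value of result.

Step 1: evaluate() defines n = 68 in its local scope.
Step 2: return n finds the local variable n = 68.
Step 3: result = 68

The answer is 68.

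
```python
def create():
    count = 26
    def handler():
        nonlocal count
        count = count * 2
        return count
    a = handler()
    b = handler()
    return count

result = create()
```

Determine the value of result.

Step 1: count starts at 26.
Step 2: First handler(): count = 26 * 2 = 52.
Step 3: Second handler(): count = 52 * 2 = 104.
Step 4: result = 104

The answer is 104.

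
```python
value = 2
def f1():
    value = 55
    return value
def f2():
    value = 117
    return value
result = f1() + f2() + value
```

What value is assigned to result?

Step 1: Each function shadows global value with its own local.
Step 2: f1() returns 55, f2() returns 117.
Step 3: Global value = 2 is unchanged. result = 55 + 117 + 2 = 174

The answer is 174.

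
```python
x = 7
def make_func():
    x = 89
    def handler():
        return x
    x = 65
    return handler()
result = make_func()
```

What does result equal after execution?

Step 1: make_func() sets x = 89, then later x = 65.
Step 2: handler() is called after x is reassigned to 65. Closures capture variables by reference, not by value.
Step 3: result = 65

The answer is 65.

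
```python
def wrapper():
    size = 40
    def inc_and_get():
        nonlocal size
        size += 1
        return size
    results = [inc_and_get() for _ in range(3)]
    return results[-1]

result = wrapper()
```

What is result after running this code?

Step 1: size = 40.
Step 2: Three calls to inc_and_get(), each adding 1.
Step 3: Last value = 40 + 1 * 3 = 43

The answer is 43.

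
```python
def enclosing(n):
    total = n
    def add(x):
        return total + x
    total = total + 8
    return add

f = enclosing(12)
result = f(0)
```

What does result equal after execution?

Step 1: enclosing(12) sets total = 12, then total = 12 + 8 = 20.
Step 2: Closures capture by reference, so add sees total = 20.
Step 3: f(0) returns 20 + 0 = 20

The answer is 20.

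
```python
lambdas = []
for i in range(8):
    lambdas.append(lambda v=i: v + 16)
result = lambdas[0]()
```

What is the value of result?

Step 1: Default argument v=i captures i's value at definition time.
Step 2: lambdas[0] was defined when i = 0, so v defaults to 0.
Step 3: result = 0 + 16 = 16 (default arg fixes the late binding issue)

The answer is 16.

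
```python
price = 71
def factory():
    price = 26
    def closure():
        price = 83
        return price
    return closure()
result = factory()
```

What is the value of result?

Step 1: Three scopes define price: global (71), factory (26), closure (83).
Step 2: closure() has its own local price = 83, which shadows both enclosing and global.
Step 3: result = 83 (local wins in LEGB)

The answer is 83.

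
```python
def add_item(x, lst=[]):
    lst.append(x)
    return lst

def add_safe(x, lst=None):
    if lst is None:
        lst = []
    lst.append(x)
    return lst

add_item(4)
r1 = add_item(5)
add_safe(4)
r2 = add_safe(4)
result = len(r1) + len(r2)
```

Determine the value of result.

Step 1: add_item shares mutable default: after 2 calls, lst = [4, 5], len = 2.
Step 2: add_safe creates fresh list each time: r2 = [4], len = 1.
Step 3: result = 2 + 1 = 3

The answer is 3.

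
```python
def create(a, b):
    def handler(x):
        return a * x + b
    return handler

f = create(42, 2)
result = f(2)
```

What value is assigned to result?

Step 1: create(42, 2) captures a = 42, b = 2.
Step 2: f(2) computes 42 * 2 + 2 = 86.
Step 3: result = 86

The answer is 86.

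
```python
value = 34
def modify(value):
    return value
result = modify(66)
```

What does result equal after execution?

Step 1: Global value = 34.
Step 2: modify(66) takes parameter value = 66, which shadows the global.
Step 3: result = 66

The answer is 66.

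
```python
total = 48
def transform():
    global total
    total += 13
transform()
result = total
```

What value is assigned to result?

Step 1: total = 48 globally.
Step 2: transform() modifies global total: total += 13 = 61.
Step 3: result = 61

The answer is 61.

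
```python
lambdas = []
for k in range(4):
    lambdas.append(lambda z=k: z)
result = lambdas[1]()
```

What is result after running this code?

Step 1: Default argument z=k captures k's value at each iteration.
Step 2: lambdas[1] captured z = 1 when k was 1.
Step 3: result = 1

The answer is 1.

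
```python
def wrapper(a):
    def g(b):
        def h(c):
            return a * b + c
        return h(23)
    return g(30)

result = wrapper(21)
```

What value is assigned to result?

Step 1: a = 21, b = 30, c = 23.
Step 2: h() computes a * b + c = 21 * 30 + 23 = 653.
Step 3: result = 653

The answer is 653.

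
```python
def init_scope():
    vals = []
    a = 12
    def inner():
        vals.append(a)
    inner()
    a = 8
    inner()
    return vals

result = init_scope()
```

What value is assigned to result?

Step 1: a = 12. inner() appends current a to vals.
Step 2: First inner(): appends 12. Then a = 8.
Step 3: Second inner(): appends 8 (closure sees updated a). result = [12, 8]

The answer is [12, 8].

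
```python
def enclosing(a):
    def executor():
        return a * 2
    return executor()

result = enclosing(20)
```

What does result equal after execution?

Step 1: enclosing(20) binds parameter a = 20.
Step 2: executor() accesses a = 20 from enclosing scope.
Step 3: result = 20 * 2 = 40

The answer is 40.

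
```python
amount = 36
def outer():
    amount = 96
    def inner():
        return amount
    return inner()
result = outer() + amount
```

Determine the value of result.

Step 1: Global amount = 36. outer() shadows with amount = 96.
Step 2: inner() returns enclosing amount = 96. outer() = 96.
Step 3: result = 96 + global amount (36) = 132

The answer is 132.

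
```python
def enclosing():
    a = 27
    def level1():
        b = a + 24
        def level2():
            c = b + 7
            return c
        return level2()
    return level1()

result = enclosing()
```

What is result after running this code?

Step 1: a = 27. b = a + 24 = 51.
Step 2: c = b + 7 = 51 + 7 = 58.
Step 3: result = 58

The answer is 58.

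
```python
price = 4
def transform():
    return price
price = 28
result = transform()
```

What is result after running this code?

Step 1: price is first set to 4, then reassigned to 28.
Step 2: transform() is called after the reassignment, so it looks up the current global price = 28.
Step 3: result = 28

The answer is 28.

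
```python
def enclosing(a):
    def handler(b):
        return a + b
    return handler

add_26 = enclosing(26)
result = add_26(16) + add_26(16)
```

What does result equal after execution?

Step 1: add_26 captures a = 26.
Step 2: add_26(16) = 26 + 16 = 42, called twice.
Step 3: result = 42 + 42 = 84

The answer is 84.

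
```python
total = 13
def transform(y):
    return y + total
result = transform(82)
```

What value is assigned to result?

Step 1: total = 13 is defined globally.
Step 2: transform(82) uses parameter y = 82 and looks up total from global scope = 13.
Step 3: result = 82 + 13 = 95

The answer is 95.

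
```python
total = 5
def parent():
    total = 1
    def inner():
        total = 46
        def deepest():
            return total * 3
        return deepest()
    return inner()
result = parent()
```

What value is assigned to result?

Step 1: deepest() looks up total through LEGB: not local, finds total = 46 in enclosing inner().
Step 2: Returns 46 * 3 = 138.
Step 3: result = 138

The answer is 138.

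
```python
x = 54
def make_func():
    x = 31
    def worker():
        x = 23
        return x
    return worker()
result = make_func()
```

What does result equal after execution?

Step 1: Three scopes define x: global (54), make_func (31), worker (23).
Step 2: worker() has its own local x = 23, which shadows both enclosing and global.
Step 3: result = 23 (local wins in LEGB)

The answer is 23.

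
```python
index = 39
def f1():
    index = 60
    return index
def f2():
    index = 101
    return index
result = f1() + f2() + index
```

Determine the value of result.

Step 1: Each function shadows global index with its own local.
Step 2: f1() returns 60, f2() returns 101.
Step 3: Global index = 39 is unchanged. result = 60 + 101 + 39 = 200

The answer is 200.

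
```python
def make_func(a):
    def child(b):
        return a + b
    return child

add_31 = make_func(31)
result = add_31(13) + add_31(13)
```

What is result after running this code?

Step 1: add_31 captures a = 31.
Step 2: add_31(13) = 31 + 13 = 44, called twice.
Step 3: result = 44 + 44 = 88

The answer is 88.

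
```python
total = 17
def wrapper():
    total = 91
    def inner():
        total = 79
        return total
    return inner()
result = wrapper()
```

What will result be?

Step 1: Three scopes define total: global (17), wrapper (91), inner (79).
Step 2: inner() has its own local total = 79, which shadows both enclosing and global.
Step 3: result = 79 (local wins in LEGB)

The answer is 79.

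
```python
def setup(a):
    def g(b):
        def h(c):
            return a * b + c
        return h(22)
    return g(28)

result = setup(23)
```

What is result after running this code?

Step 1: a = 23, b = 28, c = 22.
Step 2: h() computes a * b + c = 23 * 28 + 22 = 666.
Step 3: result = 666

The answer is 666.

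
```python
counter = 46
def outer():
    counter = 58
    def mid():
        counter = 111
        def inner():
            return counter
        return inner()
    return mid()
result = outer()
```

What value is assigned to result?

Step 1: Three levels of shadowing: global 46, outer 58, mid 111.
Step 2: inner() finds counter = 111 in enclosing mid() scope.
Step 3: result = 111

The answer is 111.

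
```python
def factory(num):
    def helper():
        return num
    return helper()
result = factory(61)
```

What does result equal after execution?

Step 1: factory(61) binds parameter num = 61.
Step 2: helper() looks up num in enclosing scope and finds the parameter num = 61.
Step 3: result = 61

The answer is 61.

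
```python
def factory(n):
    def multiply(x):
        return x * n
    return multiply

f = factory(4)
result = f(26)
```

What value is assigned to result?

Step 1: factory(4) returns multiply closure with n = 4.
Step 2: f(26) computes 26 * 4 = 104.
Step 3: result = 104

The answer is 104.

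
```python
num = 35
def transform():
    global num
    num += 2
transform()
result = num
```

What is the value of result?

Step 1: num = 35 globally.
Step 2: transform() modifies global num: num += 2 = 37.
Step 3: result = 37

The answer is 37.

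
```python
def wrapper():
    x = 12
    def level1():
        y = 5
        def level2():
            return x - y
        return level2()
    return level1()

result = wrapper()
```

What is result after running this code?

Step 1: x = 12 in wrapper. y = 5 in level1.
Step 2: level2() reads x = 12 and y = 5 from enclosing scopes.
Step 3: result = 12 - 5 = 7

The answer is 7.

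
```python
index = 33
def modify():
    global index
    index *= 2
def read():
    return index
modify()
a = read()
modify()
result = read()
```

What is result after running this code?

Step 1: index = 33.
Step 2: First modify(): index = 33 * 2 = 66.
Step 3: Second modify(): index = 66 * 2 = 132.
Step 4: read() returns 132

The answer is 132.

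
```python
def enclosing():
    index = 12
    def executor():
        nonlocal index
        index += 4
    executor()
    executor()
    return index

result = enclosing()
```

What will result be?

Step 1: index starts at 12.
Step 2: executor() is called 2 times, each adding 4.
Step 3: index = 12 + 4 * 2 = 20

The answer is 20.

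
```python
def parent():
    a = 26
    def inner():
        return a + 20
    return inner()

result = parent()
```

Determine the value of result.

Step 1: parent() defines a = 26.
Step 2: inner() reads a = 26 from enclosing scope, returns 26 + 20 = 46.
Step 3: result = 46

The answer is 46.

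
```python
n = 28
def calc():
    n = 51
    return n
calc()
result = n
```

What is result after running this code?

Step 1: n = 28 globally.
Step 2: calc() creates a LOCAL n = 51 (no global keyword!).
Step 3: The global n is unchanged. result = 28

The answer is 28.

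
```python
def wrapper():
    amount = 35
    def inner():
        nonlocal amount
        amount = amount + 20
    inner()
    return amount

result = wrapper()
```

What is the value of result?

Step 1: wrapper() sets amount = 35.
Step 2: inner() uses nonlocal to modify amount in wrapper's scope: amount = 35 + 20 = 55.
Step 3: wrapper() returns the modified amount = 55

The answer is 55.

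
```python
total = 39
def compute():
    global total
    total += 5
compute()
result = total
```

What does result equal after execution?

Step 1: total = 39 globally.
Step 2: compute() modifies global total: total += 5 = 44.
Step 3: result = 44

The answer is 44.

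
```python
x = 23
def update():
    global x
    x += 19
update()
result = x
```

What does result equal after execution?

Step 1: x = 23 globally.
Step 2: update() modifies global x: x += 19 = 42.
Step 3: result = 42

The answer is 42.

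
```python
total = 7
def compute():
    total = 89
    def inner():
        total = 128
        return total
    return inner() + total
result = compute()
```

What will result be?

Step 1: compute() has local total = 89. inner() has local total = 128.
Step 2: inner() returns its local total = 128.
Step 3: compute() returns 128 + its own total (89) = 217

The answer is 217.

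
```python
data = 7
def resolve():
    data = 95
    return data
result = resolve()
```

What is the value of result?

Step 1: Global data = 7.
Step 2: resolve() creates local data = 95, shadowing the global.
Step 3: Returns local data = 95. result = 95

The answer is 95.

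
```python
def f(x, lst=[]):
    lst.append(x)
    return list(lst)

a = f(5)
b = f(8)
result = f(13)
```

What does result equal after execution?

Step 1: Default list is shared. list() creates copies for return values.
Step 2: Internal list grows: [5] -> [5, 8] -> [5, 8, 13].
Step 3: result = [5, 8, 13]

The answer is [5, 8, 13].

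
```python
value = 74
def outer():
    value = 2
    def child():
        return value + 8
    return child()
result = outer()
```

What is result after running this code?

Step 1: outer() shadows global value with value = 2.
Step 2: child() finds value = 2 in enclosing scope, computes 2 + 8 = 10.
Step 3: result = 10

The answer is 10.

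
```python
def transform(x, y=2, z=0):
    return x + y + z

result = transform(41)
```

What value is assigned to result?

Step 1: transform(41) uses defaults y = 2, z = 0.
Step 2: Returns 41 + 2 + 0 = 43.
Step 3: result = 43

The answer is 43.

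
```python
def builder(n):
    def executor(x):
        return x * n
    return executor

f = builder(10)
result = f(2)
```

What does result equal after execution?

Step 1: builder(10) creates a closure capturing n = 10.
Step 2: f(2) computes 2 * 10 = 20.
Step 3: result = 20

The answer is 20.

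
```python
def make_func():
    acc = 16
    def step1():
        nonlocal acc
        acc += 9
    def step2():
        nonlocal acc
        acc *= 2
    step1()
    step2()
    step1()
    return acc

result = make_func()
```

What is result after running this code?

Step 1: acc = 16.
Step 2: step1(): acc = 16 + 9 = 25.
Step 3: step2(): acc = 25 * 2 = 50.
Step 4: step1(): acc = 50 + 9 = 59. result = 59

The answer is 59.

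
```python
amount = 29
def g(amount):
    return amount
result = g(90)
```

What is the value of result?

Step 1: Global amount = 29.
Step 2: g(90) takes parameter amount = 90, which shadows the global.
Step 3: result = 90

The answer is 90.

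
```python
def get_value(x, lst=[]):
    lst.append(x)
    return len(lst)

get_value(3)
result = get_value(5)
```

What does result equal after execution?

Step 1: Mutable default list persists between calls.
Step 2: First call: lst = [3], len = 1. Second call: lst = [3, 5], len = 2.
Step 3: result = 2

The answer is 2.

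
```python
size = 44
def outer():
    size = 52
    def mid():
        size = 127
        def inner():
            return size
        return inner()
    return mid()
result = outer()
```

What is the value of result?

Step 1: Three levels of shadowing: global 44, outer 52, mid 127.
Step 2: inner() finds size = 127 in enclosing mid() scope.
Step 3: result = 127

The answer is 127.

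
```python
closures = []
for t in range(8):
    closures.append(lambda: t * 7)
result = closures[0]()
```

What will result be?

Step 1: All lambdas reference the same variable t (late binding).
Step 2: After the loop, t = 7. Every lambda returns t * 7.
Step 3: closures[0]() = 7 * 7 = 49

The answer is 49.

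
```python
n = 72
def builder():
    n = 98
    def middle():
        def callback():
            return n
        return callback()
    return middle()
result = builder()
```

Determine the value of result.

Step 1: builder() defines n = 98. middle() and callback() have no local n.
Step 2: callback() checks local (none), enclosing middle() (none), enclosing builder() and finds n = 98.
Step 3: result = 98

The answer is 98.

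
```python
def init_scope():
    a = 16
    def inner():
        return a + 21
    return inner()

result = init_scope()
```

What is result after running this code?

Step 1: init_scope() defines a = 16.
Step 2: inner() reads a = 16 from enclosing scope, returns 16 + 21 = 37.
Step 3: result = 37

The answer is 37.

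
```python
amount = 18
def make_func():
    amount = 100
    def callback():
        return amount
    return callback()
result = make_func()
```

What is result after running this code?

Step 1: amount = 18 globally, but make_func() defines amount = 100 locally.
Step 2: callback() looks up amount. Not in local scope, so checks enclosing scope (make_func) and finds amount = 100.
Step 3: result = 100

The answer is 100.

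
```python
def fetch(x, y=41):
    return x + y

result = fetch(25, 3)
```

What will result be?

Step 1: fetch(25, 3) overrides default y with 3.
Step 2: Returns 25 + 3 = 28.
Step 3: result = 28

The answer is 28.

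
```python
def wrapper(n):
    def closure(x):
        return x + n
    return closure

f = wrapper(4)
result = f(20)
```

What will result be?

Step 1: wrapper(4) creates a closure that captures n = 4.
Step 2: f(20) calls the closure with x = 20, returning 20 + 4 = 24.
Step 3: result = 24

The answer is 24.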